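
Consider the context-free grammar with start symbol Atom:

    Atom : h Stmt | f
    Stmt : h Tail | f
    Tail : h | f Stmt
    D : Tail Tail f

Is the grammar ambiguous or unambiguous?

(D is unreachable from Atom, so its rules don't affect L(Atom).) Each reachable nonterminal has at most one production per leading terminal, and all productions are right-linear; the derivation is determined token-by-token.

Unambiguous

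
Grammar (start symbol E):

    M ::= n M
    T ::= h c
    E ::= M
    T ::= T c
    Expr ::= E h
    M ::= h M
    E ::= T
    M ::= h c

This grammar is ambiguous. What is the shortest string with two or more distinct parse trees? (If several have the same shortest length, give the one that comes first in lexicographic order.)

h c

length 2: h c has 2 parse trees

Two derivations of h c:
  E ⇒ M ⇒ h c
  E ⇒ T ⇒ h c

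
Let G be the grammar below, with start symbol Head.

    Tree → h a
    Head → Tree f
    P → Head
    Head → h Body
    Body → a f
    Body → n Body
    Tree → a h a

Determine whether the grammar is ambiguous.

Ambiguous

Witness: h a f

Derivation 1: Head ⇒ Tree f ⇒ h a f
Derivation 2: Head ⇒ h Body ⇒ h a f

Two distinct leftmost derivations for the same string.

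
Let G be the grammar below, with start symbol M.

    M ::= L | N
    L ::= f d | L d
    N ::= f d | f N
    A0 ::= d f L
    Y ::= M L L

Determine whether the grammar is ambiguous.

Witness: f d

Derivation 1: M ⇒ L ⇒ f d
Derivation 2: M ⇒ N ⇒ f d

Two distinct leftmost derivations for the same string.

Ambiguous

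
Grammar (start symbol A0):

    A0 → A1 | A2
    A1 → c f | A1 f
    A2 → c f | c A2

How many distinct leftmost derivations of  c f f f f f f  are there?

1

Parse trees for c f f f f f f:
  [A0 [A1 [A1 [A1 [A1 [A1 [A1 c f] f] f] f] f] f]]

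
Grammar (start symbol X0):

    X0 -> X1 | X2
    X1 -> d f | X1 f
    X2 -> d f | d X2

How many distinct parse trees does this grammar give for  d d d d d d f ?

Parse trees for d d d d d d f:
  [X0 [X2 d [X2 d [X2 d [X2 d [X2 d [X2 d f]]]]]]]

1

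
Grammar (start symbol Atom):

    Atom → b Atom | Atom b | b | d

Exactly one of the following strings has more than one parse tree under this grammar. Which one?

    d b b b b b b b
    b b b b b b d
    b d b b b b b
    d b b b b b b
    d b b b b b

b d b b b b b

d b b b b b b b: 1 tree
b b b b b b d: 1 tree
b d b b b b b: 6 trees
d b b b b b b: 1 tree
d b b b b b: 1 tree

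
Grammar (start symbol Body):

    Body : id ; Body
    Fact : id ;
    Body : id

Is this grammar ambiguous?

Only Body is reachable from Body; ignoring the rest: The reachable grammar is A → atom sep A | atom. Each atom is followed by either the separator (recurse) or end-of-string (stop) — no choice point.

Unambiguous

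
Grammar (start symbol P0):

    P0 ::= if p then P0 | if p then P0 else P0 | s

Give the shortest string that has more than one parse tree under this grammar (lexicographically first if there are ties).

length 1: no string has ≥2 trees
length 4: no string has ≥2 trees
length 6: no string has ≥2 trees
length 7: no string has ≥2 trees
length 9: if p then if p then s else s has 2 parse trees

Two derivations of if p then if p then s else s:
  P0 ⇒ if p then P0 ⇒ if p then if p then P0 else P0 ⇒ if p then if p then s else P0 ⇒ if p then if p then s else s
  P0 ⇒ if p then P0 else P0 ⇒ if p then if p then P0 else P0 ⇒ if p then if p then s else P0 ⇒ if p then if p then s else s

if p then if p then s else s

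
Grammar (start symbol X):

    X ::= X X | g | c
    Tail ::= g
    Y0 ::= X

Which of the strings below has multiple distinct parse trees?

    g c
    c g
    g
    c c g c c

g c: 1 tree
c g: 1 tree
g: 1 tree
c c g c c: 14 trees

c c g c c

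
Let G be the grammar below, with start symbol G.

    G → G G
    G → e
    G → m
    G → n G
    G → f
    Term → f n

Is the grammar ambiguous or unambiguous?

Witness: e e e

Derivation 1: G ⇒ G G ⇒ G G G ⇒ e G G ⇒ e e G ⇒ e e e
Derivation 2: G ⇒ G G ⇒ e G ⇒ e G G ⇒ e e G ⇒ e e e

Two distinct leftmost derivations for the same string.

Ambiguous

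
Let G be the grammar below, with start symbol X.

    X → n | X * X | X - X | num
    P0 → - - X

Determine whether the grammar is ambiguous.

Witness: n * n * n

Derivation 1: X ⇒ X * X ⇒ n * X ⇒ n * X * X ⇒ n * n * X ⇒ n * n * n
Derivation 2: X ⇒ X * X ⇒ X * X * X ⇒ n * X * X ⇒ n * n * X ⇒ n * n * n

Two distinct leftmost derivations for the same string.

Ambiguous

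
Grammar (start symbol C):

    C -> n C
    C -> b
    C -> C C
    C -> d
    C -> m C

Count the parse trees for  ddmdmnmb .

7

Parse trees for ddmdmnmb:
  [C [C d] [C [C d] [C [C m [C d]] [C m [C n [C m [C b]]]]]]]
  [C [C d] [C [C d] [C m [C [C d] [C m [C n [C m [C b]]]]]]]]
  [C [C d] [C [C [C d] [C m [C d]]] [C m [C n [C m [C b]]]]]]
  [C [C [C d] [C d]] [C [C m [C d]] [C m [C n [C m [C b]]]]]]
  [C [C [C d] [C d]] [C m [C [C d] [C m [C n [C m [C b]]]]]]]
  [C [C [C d] [C [C d] [C m [C d]]]] [C m [C n [C m [C b]]]]]
  [C [C [C [C d] [C d]] [C m [C d]]] [C m [C n [C m [C b]]]]]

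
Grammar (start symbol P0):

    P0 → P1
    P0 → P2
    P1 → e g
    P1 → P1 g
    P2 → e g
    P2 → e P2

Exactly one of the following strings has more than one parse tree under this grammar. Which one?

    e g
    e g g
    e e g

e g

e g: 2 trees
e g g: 1 tree
e e g: 1 tree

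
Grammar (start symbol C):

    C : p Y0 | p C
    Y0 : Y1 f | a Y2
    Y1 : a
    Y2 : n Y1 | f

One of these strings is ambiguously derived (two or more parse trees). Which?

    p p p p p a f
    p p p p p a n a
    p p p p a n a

p p p p p a f: 2 trees
p p p p p a n a: 1 tree
p p p p a n a: 1 tree

p p p p p a f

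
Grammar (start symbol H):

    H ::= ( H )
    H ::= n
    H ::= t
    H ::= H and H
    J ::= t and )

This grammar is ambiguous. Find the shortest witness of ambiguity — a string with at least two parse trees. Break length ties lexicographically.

length 1: no string has ≥2 trees
length 3: no string has ≥2 trees
length 5: n and n and n has 2 parse trees

Two derivations of n and n and n:
  H ⇒ H and H ⇒ n and H ⇒ n and H and H ⇒ n and n and H ⇒ n and n and n
  H ⇒ H and H ⇒ H and H and H ⇒ n and H and H ⇒ n and n and H ⇒ n and n and n

n and n and n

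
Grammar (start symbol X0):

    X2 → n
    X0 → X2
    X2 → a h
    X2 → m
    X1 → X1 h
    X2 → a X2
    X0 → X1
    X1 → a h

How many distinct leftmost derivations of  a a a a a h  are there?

Parse trees for a a a a a h:
  [X0 [X2 a [X2 a [X2 a [X2 a [X2 a h]]]]]]

1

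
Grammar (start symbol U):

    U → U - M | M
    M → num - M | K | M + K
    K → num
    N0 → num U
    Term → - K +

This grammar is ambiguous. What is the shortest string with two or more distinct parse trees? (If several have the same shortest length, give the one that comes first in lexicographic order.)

length 1: no string has ≥2 trees
length 3: num - num has 2 parse trees

Two derivations of num - num:
  U ⇒ U - M ⇒ M - M ⇒ K - M ⇒ num - M ⇒ num - K ⇒ num - num
  U ⇒ M ⇒ num - M ⇒ num - K ⇒ num - num

num - num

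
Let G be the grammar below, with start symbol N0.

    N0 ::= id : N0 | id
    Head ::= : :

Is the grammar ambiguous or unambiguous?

Only N0 is reachable from N0; ignoring the rest: The reachable grammar is A → atom sep A | atom. Each atom is followed by either the separator (recurse) or end-of-string (stop) — no choice point.

Unambiguous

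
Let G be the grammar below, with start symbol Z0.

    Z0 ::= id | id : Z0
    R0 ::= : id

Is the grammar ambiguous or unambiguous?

Unambiguous

Only Z0 is reachable from Z0; ignoring the rest: Right-recursive list with a separator: after each atom, whether the separator follows determines the rule. One parse per string.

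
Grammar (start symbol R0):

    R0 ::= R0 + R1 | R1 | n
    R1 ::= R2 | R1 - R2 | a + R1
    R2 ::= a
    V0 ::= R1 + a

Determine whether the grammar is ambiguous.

Ambiguous

Witness: a + a

Derivation 1: R0 ⇒ R0 + R1 ⇒ R1 + R1 ⇒ R2 + R1 ⇒ a + R1 ⇒ a + R2 ⇒ a + a
Derivation 2: R0 ⇒ R1 ⇒ a + R1 ⇒ a + R2 ⇒ a + a

Two distinct leftmost derivations for the same string.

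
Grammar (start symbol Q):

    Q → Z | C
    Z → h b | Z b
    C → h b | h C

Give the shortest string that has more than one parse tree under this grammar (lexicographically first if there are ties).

length 2: h b has 2 parse trees

Two derivations of h b:
  Q ⇒ Z ⇒ h b
  Q ⇒ C ⇒ h b

h b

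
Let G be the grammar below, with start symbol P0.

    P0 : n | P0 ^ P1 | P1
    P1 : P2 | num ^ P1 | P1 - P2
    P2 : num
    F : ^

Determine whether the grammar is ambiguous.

Ambiguous

Witness: num ^ num

Derivation 1: P0 ⇒ P0 ^ P1 ⇒ P1 ^ P1 ⇒ P2 ^ P1 ⇒ num ^ P1 ⇒ num ^ P2 ⇒ num ^ num
Derivation 2: P0 ⇒ P1 ⇒ num ^ P1 ⇒ num ^ P2 ⇒ num ^ num

Two distinct leftmost derivations for the same string.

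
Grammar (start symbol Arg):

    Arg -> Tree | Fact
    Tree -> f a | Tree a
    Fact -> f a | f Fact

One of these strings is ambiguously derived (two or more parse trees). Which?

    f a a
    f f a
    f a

f a

f a a: 1 tree
f f a: 1 tree
f a: 2 trees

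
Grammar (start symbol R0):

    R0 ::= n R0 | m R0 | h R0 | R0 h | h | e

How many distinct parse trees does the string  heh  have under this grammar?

Parse trees for heh:
  [R0 h [R0 [R0 e] h]]
  [R0 [R0 h [R0 e]] h]

2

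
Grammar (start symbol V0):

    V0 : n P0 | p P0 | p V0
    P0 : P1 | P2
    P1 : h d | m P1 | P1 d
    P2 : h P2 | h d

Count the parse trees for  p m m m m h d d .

Parse trees for p m m m m h d d:
  [V0 p [P0 [P1 m [P1 m [P1 m [P1 m [P1 [P1 h d] d]]]]]]]
  [V0 p [P0 [P1 m [P1 m [P1 m [P1 [P1 m [P1 h d]] d]]]]]]
  [V0 p [P0 [P1 m [P1 m [P1 [P1 m [P1 m [P1 h d]]] d]]]]]
  [V0 p [P0 [P1 m [P1 [P1 m [P1 m [P1 m [P1 h d]]]] d]]]]
  [V0 p [P0 [P1 [P1 m [P1 m [P1 m [P1 m [P1 h d]]]]] d]]]

5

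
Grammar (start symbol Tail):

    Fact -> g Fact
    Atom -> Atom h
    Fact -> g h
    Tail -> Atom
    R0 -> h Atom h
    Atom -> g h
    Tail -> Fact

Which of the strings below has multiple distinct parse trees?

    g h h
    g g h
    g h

g h h: 1 tree
g g h: 1 tree
g h: 2 trees

g h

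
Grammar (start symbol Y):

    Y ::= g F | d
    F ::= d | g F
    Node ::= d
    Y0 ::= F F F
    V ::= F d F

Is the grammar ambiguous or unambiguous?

Unambiguous

Only Y, F are reachable from Y; ignoring the rest: Restricted to the reachable nonterminals, every rule has the form A → t or A → t B, and no two rules for the same A share a first terminal. The grammar encodes a DFA — one run per string.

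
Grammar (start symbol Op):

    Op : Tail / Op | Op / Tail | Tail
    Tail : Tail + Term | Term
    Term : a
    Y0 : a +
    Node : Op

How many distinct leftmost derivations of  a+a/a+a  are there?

2

Parse trees for a+a/a+a:
  [Op [Tail [Tail [Term a]] + [Term a]] / [Op [Tail [Tail [Term a]] + [Term a]]]]
  [Op [Op [Tail [Tail [Term a]] + [Term a]]] / [Tail [Tail [Term a]] + [Term a]]]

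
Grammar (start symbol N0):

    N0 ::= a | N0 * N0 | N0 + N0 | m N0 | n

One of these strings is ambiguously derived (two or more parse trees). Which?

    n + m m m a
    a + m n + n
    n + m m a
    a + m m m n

n + m m m a: 1 tree
a + m n + n: 3 trees
n + m m a: 1 tree
a + m m m n: 1 tree

a + m n + n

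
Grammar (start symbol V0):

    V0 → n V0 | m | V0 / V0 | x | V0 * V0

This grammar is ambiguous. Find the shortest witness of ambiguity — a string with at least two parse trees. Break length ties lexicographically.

length 1: no string has ≥2 trees
length 2: no string has ≥2 trees
length 3: no string has ≥2 trees
length 4: n m * m has 2 parse trees

Two derivations of n m * m:
  V0 ⇒ n V0 ⇒ n V0 * V0 ⇒ n m * V0 ⇒ n m * m
  V0 ⇒ V0 * V0 ⇒ n V0 * V0 ⇒ n m * V0 ⇒ n m * m

n m * m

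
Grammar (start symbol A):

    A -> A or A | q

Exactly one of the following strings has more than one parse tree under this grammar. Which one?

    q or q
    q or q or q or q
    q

q or q: 1 tree
q or q or q or q: 5 trees
q: 1 tree

q or q or q or q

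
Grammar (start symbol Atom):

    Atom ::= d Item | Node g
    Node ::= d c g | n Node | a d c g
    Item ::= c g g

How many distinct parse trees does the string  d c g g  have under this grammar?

Parse trees for d c g g:
  [Atom d [Item c g g]]
  [Atom [Node d c g] g]

2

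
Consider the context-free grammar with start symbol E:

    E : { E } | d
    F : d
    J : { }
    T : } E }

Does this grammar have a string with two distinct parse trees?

Unambiguous

Only E is reachable from E; ignoring the rest: Each string is a nest of matched brackets around a single atom. An opening bracket forces the recursive rule; an atom forces the base rule.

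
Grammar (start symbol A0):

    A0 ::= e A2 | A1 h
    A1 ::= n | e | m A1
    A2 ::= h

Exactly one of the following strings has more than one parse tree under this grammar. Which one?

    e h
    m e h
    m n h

e h: 2 trees
m e h: 1 tree
m n h: 1 tree

e h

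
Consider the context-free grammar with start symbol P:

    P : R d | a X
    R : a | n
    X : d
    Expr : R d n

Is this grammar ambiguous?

Ambiguous

Witness: a d

Derivation 1: P ⇒ R d ⇒ a d
Derivation 2: P ⇒ a X ⇒ a d

Two distinct leftmost derivations for the same string.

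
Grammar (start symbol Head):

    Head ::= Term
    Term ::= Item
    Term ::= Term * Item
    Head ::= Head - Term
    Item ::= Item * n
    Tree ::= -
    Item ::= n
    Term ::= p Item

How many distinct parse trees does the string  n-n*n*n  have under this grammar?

Parse trees for n-n*n*n:
  [Head [Head [Term [Item n]]] - [Term [Item [Item [Item n] * n] * n]]]
  [Head [Head [Term [Item n]]] - [Term [Term [Item n]] * [Item [Item n] * n]]]
  [Head [Head [Term [Item n]]] - [Term [Term [Item [Item n] * n]] * [Item n]]]
  [Head [Head [Term [Item n]]] - [Term [Term [Term [Item n]] * [Item n]] * [Item n]]]

4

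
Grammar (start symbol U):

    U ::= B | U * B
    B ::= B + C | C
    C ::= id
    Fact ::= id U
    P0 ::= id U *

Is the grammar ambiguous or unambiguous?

(Fact, P0 are unreachable from U, so their rules don't affect L(U).) The grammar is stratified — U handles '*' (left-recursive), B handles '+', C atoms. Each operator has a fixed associativity and precedence level, so every string has one parse.

Unambiguous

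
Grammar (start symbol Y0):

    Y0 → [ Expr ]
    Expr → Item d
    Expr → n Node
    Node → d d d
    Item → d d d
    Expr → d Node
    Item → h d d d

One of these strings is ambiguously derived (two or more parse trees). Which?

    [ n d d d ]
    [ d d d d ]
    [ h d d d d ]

[ d d d d ]

[ n d d d ]: 1 tree
[ d d d d ]: 2 trees
[ h d d d d ]: 1 tree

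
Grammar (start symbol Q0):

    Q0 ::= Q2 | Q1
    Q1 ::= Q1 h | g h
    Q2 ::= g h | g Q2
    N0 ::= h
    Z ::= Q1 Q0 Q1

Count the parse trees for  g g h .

Parse trees for g g h:
  [Q0 [Q2 g [Q2 g h]]]

1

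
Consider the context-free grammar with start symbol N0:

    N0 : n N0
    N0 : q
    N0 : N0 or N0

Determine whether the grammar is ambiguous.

Witness: n q or q

Derivation 1: N0 ⇒ n N0 ⇒ n N0 or N0 ⇒ n q or N0 ⇒ n q or q
Derivation 2: N0 ⇒ N0 or N0 ⇒ n N0 or N0 ⇒ n q or N0 ⇒ n q or q

Two distinct leftmost derivations for the same string.

Ambiguous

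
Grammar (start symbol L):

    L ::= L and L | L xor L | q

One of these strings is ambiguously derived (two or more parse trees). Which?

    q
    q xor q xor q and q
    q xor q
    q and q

q xor q xor q and q

q: 1 tree
q xor q xor q and q: 5 trees
q xor q: 1 tree
q and q: 1 tree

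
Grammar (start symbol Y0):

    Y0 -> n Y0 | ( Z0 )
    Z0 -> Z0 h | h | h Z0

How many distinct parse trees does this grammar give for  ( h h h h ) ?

8

Parse trees for ( h h h h ):
  [Y0 ( [Z0 [Z0 [Z0 [Z0 h] h] h] h] )]
  [Y0 ( [Z0 [Z0 [Z0 h [Z0 h]] h] h] )]
  [Y0 ( [Z0 [Z0 h [Z0 [Z0 h] h]] h] )]
  [Y0 ( [Z0 [Z0 h [Z0 h [Z0 h]]] h] )]
  [Y0 ( [Z0 h [Z0 [Z0 [Z0 h] h] h]] )]
  [Y0 ( [Z0 h [Z0 [Z0 h [Z0 h]] h]] )]
  [Y0 ( [Z0 h [Z0 h [Z0 [Z0 h] h]]] )]
  [Y0 ( [Z0 h [Z0 h [Z0 h [Z0 h]]]] )]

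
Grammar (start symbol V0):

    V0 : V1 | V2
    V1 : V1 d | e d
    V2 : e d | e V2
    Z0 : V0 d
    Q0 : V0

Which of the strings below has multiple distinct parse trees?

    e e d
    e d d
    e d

e d

e e d: 1 tree
e d d: 1 tree
e d: 2 trees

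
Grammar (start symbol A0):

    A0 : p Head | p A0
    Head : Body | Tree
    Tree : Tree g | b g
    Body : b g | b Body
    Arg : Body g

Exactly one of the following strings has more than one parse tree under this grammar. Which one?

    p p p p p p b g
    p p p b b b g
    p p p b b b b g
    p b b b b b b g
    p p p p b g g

p p p p p p b g: 2 trees
p p p b b b g: 1 tree
p p p b b b b g: 1 tree
p b b b b b b g: 1 tree
p p p p b g g: 1 tree

p p p p p p b g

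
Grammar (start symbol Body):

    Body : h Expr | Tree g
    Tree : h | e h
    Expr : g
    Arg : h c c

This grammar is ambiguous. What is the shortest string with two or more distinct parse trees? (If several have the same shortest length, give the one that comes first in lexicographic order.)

h g

length 2: h g has 2 parse trees

Two derivations of h g:
  Body ⇒ h Expr ⇒ h g
  Body ⇒ Tree g ⇒ h g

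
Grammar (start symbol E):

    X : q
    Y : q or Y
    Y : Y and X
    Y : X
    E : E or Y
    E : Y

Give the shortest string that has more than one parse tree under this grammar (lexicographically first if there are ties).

length 1: no string has ≥2 trees
length 3: q or q has 2 parse trees

Two derivations of q or q:
  E ⇒ E or Y ⇒ Y or Y ⇒ X or Y ⇒ q or Y ⇒ q or X ⇒ q or q
  E ⇒ Y ⇒ q or Y ⇒ q or X ⇒ q or q

q or q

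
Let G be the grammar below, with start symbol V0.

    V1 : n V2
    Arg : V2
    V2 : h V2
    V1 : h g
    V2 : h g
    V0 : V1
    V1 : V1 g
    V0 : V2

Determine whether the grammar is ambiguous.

Witness: h g

Derivation 1: V0 ⇒ V1 ⇒ h g
Derivation 2: V0 ⇒ V2 ⇒ h g

Two distinct leftmost derivations for the same string.

Ambiguous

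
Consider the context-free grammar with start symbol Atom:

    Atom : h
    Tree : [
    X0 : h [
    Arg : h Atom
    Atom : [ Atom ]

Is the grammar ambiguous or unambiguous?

(X0, Tree, Arg are unreachable from Atom, so their rules don't affect L(Atom).) Each string is a nest of matched brackets around a single atom. An opening bracket forces the recursive rule; an atom forces the base rule.

Unambiguous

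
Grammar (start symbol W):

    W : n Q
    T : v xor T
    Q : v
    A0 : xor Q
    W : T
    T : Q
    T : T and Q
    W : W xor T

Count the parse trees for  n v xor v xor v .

2

Parse trees for n v xor v xor v:
  [W [W n [Q v]] xor [T v xor [T [Q v]]]]
  [W [W [W n [Q v]] xor [T [Q v]]] xor [T [Q v]]]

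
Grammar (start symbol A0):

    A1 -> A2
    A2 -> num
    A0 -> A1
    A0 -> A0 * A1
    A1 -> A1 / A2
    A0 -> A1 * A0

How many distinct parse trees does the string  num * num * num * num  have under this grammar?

8

Parse trees for num * num * num * num:
  [A0 [A0 [A0 [A0 [A1 [A2 num]]] * [A1 [A2 num]]] * [A1 [A2 num]]] * [A1 [A2 num]]]
  [A0 [A0 [A0 [A1 [A2 num]] * [A0 [A1 [A2 num]]]] * [A1 [A2 num]]] * [A1 [A2 num]]]
  [A0 [A0 [A1 [A2 num]] * [A0 [A0 [A1 [A2 num]]] * [A1 [A2 num]]]] * [A1 [A2 num]]]
  [A0 [A0 [A1 [A2 num]] * [A0 [A1 [A2 num]] * [A0 [A1 [A2 num]]]]] * [A1 [A2 num]]]
  [A0 [A1 [A2 num]] * [A0 [A0 [A0 [A1 [A2 num]]] * [A1 [A2 num]]] * [A1 [A2 num]]]]
  [A0 [A1 [A2 num]] * [A0 [A0 [A1 [A2 num]] * [A0 [A1 [A2 num]]]] * [A1 [A2 num]]]]
  [A0 [A1 [A2 num]] * [A0 [A1 [A2 num]] * [A0 [A0 [A1 [A2 num]]] * [A1 [A2 num]]]]]
  [A0 [A1 [A2 num]] * [A0 [A1 [A2 num]] * [A0 [A1 [A2 num]] * [A0 [A1 [A2 num]]]]]]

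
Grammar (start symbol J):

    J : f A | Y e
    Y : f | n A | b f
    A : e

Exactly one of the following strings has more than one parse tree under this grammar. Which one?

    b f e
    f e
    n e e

b f e: 1 tree
f e: 2 trees
n e e: 1 tree

f e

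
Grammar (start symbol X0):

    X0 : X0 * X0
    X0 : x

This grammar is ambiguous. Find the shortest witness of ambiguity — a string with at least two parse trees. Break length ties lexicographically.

x * x * x

length 1: no string has ≥2 trees
length 3: no string has ≥2 trees
length 5: x * x * x has 2 parse trees

Two derivations of x * x * x:
  X0 ⇒ X0 * X0 ⇒ X0 * X0 * X0 ⇒ x * X0 * X0 ⇒ x * x * X0 ⇒ x * x * x
  X0 ⇒ X0 * X0 ⇒ x * X0 ⇒ x * X0 * X0 ⇒ x * x * X0 ⇒ x * x * x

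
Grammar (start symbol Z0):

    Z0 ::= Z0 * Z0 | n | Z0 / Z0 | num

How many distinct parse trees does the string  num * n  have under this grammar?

1

Parse trees for num * n:
  [Z0 [Z0 num] * [Z0 n]]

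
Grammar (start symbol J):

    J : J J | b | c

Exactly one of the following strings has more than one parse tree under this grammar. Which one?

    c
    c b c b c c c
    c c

c: 1 tree
c b c b c c c: 132 trees
c c: 1 tree

c b c b c c c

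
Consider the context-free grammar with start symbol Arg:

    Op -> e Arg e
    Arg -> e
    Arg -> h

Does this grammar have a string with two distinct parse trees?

(Op is unreachable from Arg, so its rules don't affect L(Arg).) The reachable rules are right-linear with at most one rule per (nonterminal, next-terminal) pair. Each input token forces the next rule, so parsing is deterministic.

Unambiguous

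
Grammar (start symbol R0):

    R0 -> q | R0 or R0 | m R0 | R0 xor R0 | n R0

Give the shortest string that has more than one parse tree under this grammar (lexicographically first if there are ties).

m q or q

length 1: no string has ≥2 trees
length 2: no string has ≥2 trees
length 3: no string has ≥2 trees
length 4: m q or q has 2 parse trees

Two derivations of m q or q:
  R0 ⇒ R0 or R0 ⇒ m R0 or R0 ⇒ m q or R0 ⇒ m q or q
  R0 ⇒ m R0 ⇒ m R0 or R0 ⇒ m q or R0 ⇒ m q or q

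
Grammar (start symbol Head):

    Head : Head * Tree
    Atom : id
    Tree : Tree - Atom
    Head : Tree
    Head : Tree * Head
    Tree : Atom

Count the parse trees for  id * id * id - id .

Parse trees for id * id * id - id:
  [Head [Head [Head [Tree [Atom id]]] * [Tree [Atom id]]] * [Tree [Tree [Atom id]] - [Atom id]]]
  [Head [Head [Tree [Atom id]] * [Head [Tree [Atom id]]]] * [Tree [Tree [Atom id]] - [Atom id]]]
  [Head [Tree [Atom id]] * [Head [Head [Tree [Atom id]]] * [Tree [Tree [Atom id]] - [Atom id]]]]
  [Head [Tree [Atom id]] * [Head [Tree [Atom id]] * [Head [Tree [Tree [Atom id]] - [Atom id]]]]]

4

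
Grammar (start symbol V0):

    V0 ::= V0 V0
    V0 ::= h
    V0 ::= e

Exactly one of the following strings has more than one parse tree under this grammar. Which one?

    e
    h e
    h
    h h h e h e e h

e: 1 tree
h e: 1 tree
h: 1 tree
h h h e h e e h: 429 trees

h h h e h e e h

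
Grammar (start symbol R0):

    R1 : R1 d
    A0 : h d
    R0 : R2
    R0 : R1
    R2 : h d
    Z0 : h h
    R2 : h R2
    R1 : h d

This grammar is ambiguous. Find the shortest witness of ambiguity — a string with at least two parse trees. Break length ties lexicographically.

length 2: h d has 2 parse trees

Two derivations of h d:
  R0 ⇒ R2 ⇒ h d
  R0 ⇒ R1 ⇒ h d

h d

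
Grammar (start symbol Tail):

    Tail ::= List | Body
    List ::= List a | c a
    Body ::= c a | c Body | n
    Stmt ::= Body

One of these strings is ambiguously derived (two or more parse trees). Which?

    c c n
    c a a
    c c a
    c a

c c n: 1 tree
c a a: 1 tree
c c a: 1 tree
c a: 2 trees

c a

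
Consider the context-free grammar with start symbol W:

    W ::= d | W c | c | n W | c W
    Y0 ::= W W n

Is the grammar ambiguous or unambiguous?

Witness: c c

Derivation 1: W ⇒ W c ⇒ c c
Derivation 2: W ⇒ c W ⇒ c c

Two distinct leftmost derivations for the same string.

Ambiguous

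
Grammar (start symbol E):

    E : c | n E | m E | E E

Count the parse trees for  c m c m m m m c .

3

Parse trees for c m c m m m m c:
  [E [E c] [E m [E [E c] [E m [E m [E m [E m [E c]]]]]]]]
  [E [E c] [E [E m [E c]] [E m [E m [E m [E m [E c]]]]]]]
  [E [E [E c] [E m [E c]]] [E m [E m [E m [E m [E c]]]]]]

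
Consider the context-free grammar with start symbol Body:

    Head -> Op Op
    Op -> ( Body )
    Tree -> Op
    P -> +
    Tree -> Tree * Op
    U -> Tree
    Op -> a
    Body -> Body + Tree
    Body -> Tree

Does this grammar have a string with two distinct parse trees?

Unambiguous

Only Body, Tree, Op are reachable from Body; ignoring the rest: The grammar is stratified — Body handles '+' (left-recursive), Tree handles '*', Op atoms. Each operator has a fixed associativity and precedence level, so every string has one parse.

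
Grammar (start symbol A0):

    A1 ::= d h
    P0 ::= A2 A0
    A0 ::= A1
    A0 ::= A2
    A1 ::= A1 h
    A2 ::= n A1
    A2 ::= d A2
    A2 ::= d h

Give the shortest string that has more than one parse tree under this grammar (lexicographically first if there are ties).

d h

length 2: d h has 2 parse trees

Two derivations of d h:
  A0 ⇒ A1 ⇒ d h
  A0 ⇒ A2 ⇒ d h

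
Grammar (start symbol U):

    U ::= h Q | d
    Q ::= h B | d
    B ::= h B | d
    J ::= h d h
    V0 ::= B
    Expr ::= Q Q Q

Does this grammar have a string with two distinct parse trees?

Unambiguous

Only U, Q, B are reachable from U; ignoring the rest: The reachable rules are right-linear with at most one rule per (nonterminal, next-terminal) pair. Each input token forces the next rule, so parsing is deterministic.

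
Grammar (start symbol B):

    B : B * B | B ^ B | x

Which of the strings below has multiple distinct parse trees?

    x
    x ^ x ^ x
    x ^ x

x: 1 tree
x ^ x ^ x: 2 trees
x ^ x: 1 tree

x ^ x ^ x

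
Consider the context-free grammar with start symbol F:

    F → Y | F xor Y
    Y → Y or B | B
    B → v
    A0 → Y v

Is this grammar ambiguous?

Unambiguous

(A0 is unreachable from F, so its rules don't affect L(F).) F → F xor Y | Y  ;  Y → Y or B | B  — a left-associative chain with B at the bottom. Each string factors uniquely by precedence.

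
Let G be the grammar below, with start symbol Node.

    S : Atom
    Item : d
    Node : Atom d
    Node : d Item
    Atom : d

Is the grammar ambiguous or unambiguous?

Witness: d d

Derivation 1: Node ⇒ Atom d ⇒ d d
Derivation 2: Node ⇒ d Item ⇒ d d

Two distinct leftmost derivations for the same string.

Ambiguous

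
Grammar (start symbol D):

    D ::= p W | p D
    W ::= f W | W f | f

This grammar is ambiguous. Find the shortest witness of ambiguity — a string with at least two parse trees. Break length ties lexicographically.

length 2: no string has ≥2 trees
length 3: p f f has 2 parse trees

Two derivations of p f f:
  D ⇒ p W ⇒ p f W ⇒ p f f
  D ⇒ p W ⇒ p W f ⇒ p f f

p f f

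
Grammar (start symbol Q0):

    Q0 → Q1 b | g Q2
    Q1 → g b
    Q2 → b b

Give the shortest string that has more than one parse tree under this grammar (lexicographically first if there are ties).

length 3: g b b has 2 parse trees

Two derivations of g b b:
  Q0 ⇒ Q1 b ⇒ g b b
  Q0 ⇒ g Q2 ⇒ g b b

g b b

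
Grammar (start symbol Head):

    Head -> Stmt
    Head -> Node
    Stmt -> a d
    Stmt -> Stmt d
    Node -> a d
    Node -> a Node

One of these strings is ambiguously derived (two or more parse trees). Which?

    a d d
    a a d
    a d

a d d: 1 tree
a a d: 1 tree
a d: 2 trees

a d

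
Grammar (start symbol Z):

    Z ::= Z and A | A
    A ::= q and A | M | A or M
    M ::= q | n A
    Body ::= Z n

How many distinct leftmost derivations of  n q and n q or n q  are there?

6

Parse trees for n q and n q or n q:
  [Z [Z [A [M n [A [M q]]]]] and [A [M n [A [A [M q]] or [M n [A [M q]]]]]]]
  [Z [Z [A [M n [A [M q]]]]] and [A [A [M n [A [M q]]]] or [M n [A [M q]]]]]
  [Z [A [M n [A q and [A [M n [A [A [M q]] or [M n [A [M q]]]]]]]]]]
  [Z [A [M n [A q and [A [A [M n [A [M q]]]] or [M n [A [M q]]]]]]]]
  [Z [A [M n [A [A q and [A [M n [A [M q]]]]] or [M n [A [M q]]]]]]]
  [Z [A [A [M n [A q and [A [M n [A [M q]]]]]]] or [M n [A [M q]]]]]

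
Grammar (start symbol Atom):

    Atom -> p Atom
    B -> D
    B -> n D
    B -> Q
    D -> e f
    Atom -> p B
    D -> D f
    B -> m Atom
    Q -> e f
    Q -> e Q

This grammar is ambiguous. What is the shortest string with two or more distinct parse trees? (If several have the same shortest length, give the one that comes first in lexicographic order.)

p e f

length 3: p e f has 2 parse trees

Two derivations of p e f:
  Atom ⇒ p B ⇒ p D ⇒ p e f
  Atom ⇒ p B ⇒ p Q ⇒ p e f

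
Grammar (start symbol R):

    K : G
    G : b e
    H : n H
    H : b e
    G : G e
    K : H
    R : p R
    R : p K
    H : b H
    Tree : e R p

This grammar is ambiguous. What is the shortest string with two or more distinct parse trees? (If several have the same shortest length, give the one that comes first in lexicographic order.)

p b e

length 3: p b e has 2 parse trees

Two derivations of p b e:
  R ⇒ p K ⇒ p G ⇒ p b e
  R ⇒ p K ⇒ p H ⇒ p b e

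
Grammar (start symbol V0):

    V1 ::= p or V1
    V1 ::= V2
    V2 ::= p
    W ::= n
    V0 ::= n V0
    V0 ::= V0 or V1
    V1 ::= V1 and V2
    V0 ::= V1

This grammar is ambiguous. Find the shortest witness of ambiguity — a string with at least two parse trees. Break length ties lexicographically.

p or p

length 1: no string has ≥2 trees
length 2: no string has ≥2 trees
length 3: p or p has 2 parse trees

Two derivations of p or p:
  V0 ⇒ V0 or V1 ⇒ V1 or V1 ⇒ V2 or V1 ⇒ p or V1 ⇒ p or V2 ⇒ p or p
  V0 ⇒ V1 ⇒ p or V1 ⇒ p or V2 ⇒ p or p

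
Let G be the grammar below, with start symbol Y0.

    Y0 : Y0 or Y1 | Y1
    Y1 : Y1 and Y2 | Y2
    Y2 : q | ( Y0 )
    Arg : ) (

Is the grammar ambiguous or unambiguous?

Only Y0, Y1, Y2 are reachable from Y0; ignoring the rest: The grammar is stratified — Y0 handles 'or' (left-recursive), Y1 handles 'and', Y2 atoms. Each operator has a fixed associativity and precedence level, so every string has one parse.

Unambiguous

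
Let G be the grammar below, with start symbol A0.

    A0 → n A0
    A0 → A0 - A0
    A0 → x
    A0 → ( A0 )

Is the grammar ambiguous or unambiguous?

Ambiguous

Witness: n x - x

Derivation 1: A0 ⇒ n A0 ⇒ n A0 - A0 ⇒ n x - A0 ⇒ n x - x
Derivation 2: A0 ⇒ A0 - A0 ⇒ n A0 - A0 ⇒ n x - A0 ⇒ n x - x

Two distinct leftmost derivations for the same string.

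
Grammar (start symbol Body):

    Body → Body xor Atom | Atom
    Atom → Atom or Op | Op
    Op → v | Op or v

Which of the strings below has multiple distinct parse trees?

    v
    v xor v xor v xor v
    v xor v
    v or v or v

v: 1 tree
v xor v xor v xor v: 1 tree
v xor v: 1 tree
v or v or v: 4 trees

v or v or v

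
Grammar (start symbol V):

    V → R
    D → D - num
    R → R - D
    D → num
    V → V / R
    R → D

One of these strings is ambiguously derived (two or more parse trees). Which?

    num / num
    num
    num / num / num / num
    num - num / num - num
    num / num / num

num / num: 1 tree
num: 1 tree
num / num / num / num: 1 tree
num - num / num - num: 4 trees
num / num / num: 1 tree

num - num / num - num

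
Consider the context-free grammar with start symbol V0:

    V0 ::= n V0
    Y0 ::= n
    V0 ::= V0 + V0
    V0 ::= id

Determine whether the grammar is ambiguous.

Ambiguous

Witness: n id + id

Derivation 1: V0 ⇒ n V0 ⇒ n V0 + V0 ⇒ n id + V0 ⇒ n id + id
Derivation 2: V0 ⇒ V0 + V0 ⇒ n V0 + V0 ⇒ n id + V0 ⇒ n id + id

Two distinct leftmost derivations for the same string.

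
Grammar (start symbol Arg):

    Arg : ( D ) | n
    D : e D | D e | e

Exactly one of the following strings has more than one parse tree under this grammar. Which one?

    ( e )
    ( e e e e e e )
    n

( e e e e e e )

( e ): 1 tree
( e e e e e e ): 32 trees
n: 1 tree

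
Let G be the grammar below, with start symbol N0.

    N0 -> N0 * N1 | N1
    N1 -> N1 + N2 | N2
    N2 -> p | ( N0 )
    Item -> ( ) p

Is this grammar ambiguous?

Only N0, N1, N2 are reachable from N0; ignoring the rest: N0 → N0 * N1 | N1  ;  N1 → N1 + N2 | N2  — a left-associative chain with N2 at the bottom. Each string factors uniquely by precedence.

Unambiguous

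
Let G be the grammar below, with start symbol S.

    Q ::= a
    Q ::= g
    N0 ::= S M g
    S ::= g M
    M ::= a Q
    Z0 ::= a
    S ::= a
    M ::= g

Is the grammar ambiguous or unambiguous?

Only S, M, Q are reachable from S; ignoring the rest: Each reachable nonterminal has at most one production per leading terminal, and all productions are right-linear; the derivation is determined token-by-token.

Unambiguous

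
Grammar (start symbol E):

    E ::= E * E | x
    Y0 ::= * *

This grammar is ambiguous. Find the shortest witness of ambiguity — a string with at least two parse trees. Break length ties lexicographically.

x * x * x

length 1: no string has ≥2 trees
length 3: no string has ≥2 trees
length 5: x * x * x has 2 parse trees

Two derivations of x * x * x:
  E ⇒ E * E ⇒ E * E * E ⇒ x * E * E ⇒ x * x * E ⇒ x * x * x
  E ⇒ E * E ⇒ x * E ⇒ x * E * E ⇒ x * x * E ⇒ x * x * x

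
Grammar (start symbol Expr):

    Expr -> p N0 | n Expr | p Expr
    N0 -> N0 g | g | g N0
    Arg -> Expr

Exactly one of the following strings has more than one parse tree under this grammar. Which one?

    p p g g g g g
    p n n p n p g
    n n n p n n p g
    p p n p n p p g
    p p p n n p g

p p g g g g g

p p g g g g g: 16 trees
p n n p n p g: 1 tree
n n n p n n p g: 1 tree
p p n p n p p g: 1 tree
p p p n n p g: 1 tree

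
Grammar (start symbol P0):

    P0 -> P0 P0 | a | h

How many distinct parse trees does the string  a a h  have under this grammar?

2

Parse trees for a a h:
  [P0 [P0 a] [P0 [P0 a] [P0 h]]]
  [P0 [P0 [P0 a] [P0 a]] [P0 h]]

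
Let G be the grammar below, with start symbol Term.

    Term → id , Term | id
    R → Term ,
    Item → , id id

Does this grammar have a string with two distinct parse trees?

(R, Item are unreachable from Term, so their rules don't affect L(Term).) The reachable grammar is A → atom sep A | atom. Each atom is followed by either the separator (recurse) or end-of-string (stop) — no choice point.

Unambiguous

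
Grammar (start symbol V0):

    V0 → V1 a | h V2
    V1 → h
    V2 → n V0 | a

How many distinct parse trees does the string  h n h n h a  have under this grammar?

2

Parse trees for h n h n h a:
  [V0 h [V2 n [V0 h [V2 n [V0 [V1 h] a]]]]]
  [V0 h [V2 n [V0 h [V2 n [V0 h [V2 a]]]]]]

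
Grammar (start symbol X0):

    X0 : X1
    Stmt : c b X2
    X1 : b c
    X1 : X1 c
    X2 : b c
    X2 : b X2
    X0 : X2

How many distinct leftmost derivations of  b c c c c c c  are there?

1

Parse trees for b c c c c c c:
  [X0 [X1 [X1 [X1 [X1 [X1 [X1 b c] c] c] c] c] c]]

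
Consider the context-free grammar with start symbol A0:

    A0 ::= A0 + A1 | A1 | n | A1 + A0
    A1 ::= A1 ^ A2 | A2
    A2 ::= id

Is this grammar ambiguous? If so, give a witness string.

Ambiguous

Witness: id + id

Derivation 1: A0 ⇒ A0 + A1 ⇒ A1 + A1 ⇒ A2 + A1 ⇒ id + A1 ⇒ id + A2 ⇒ id + id
Derivation 2: A0 ⇒ A1 + A0 ⇒ A2 + A0 ⇒ id + A0 ⇒ id + A1 ⇒ id + A2 ⇒ id + id

Two distinct leftmost derivations for the same string.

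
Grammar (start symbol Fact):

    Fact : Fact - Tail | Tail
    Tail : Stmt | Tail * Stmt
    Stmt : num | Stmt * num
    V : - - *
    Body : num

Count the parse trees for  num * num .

2

Parse trees for num * num:
  [Fact [Tail [Stmt [Stmt num] * num]]]
  [Fact [Tail [Tail [Stmt num]] * [Stmt num]]]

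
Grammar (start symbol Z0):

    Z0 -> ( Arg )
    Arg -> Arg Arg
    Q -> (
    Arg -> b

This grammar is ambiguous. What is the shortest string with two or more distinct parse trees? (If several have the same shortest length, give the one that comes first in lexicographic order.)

( b b b )

length 3: no string has ≥2 trees
length 4: no string has ≥2 trees
length 5: ( b b b ) has 2 parse trees

Two derivations of ( b b b ):
  Z0 ⇒ ( Arg ) ⇒ ( Arg Arg ) ⇒ ( Arg Arg Arg ) ⇒ ( b Arg Arg ) ⇒ ( b b Arg ) ⇒ ( b b b )
  Z0 ⇒ ( Arg ) ⇒ ( Arg Arg ) ⇒ ( b Arg ) ⇒ ( b Arg Arg ) ⇒ ( b b Arg ) ⇒ ( b b b )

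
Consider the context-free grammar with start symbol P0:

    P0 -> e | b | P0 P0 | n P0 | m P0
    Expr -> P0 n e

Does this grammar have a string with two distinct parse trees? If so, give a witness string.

Witness: b b b

Derivation 1: P0 ⇒ P0 P0 ⇒ b P0 ⇒ b P0 P0 ⇒ b b P0 ⇒ b b b
Derivation 2: P0 ⇒ P0 P0 ⇒ P0 P0 P0 ⇒ b P0 P0 ⇒ b b P0 ⇒ b b b

Two distinct leftmost derivations for the same string.

Ambiguous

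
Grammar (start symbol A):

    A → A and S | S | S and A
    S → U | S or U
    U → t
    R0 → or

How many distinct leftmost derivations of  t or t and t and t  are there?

4

Parse trees for t or t and t and t:
  [A [A [A [S [S [U t]] or [U t]]] and [S [U t]]] and [S [U t]]]
  [A [A [S [S [U t]] or [U t]] and [A [S [U t]]]] and [S [U t]]]
  [A [S [S [U t]] or [U t]] and [A [A [S [U t]]] and [S [U t]]]]
  [A [S [S [U t]] or [U t]] and [A [S [U t]] and [A [S [U t]]]]]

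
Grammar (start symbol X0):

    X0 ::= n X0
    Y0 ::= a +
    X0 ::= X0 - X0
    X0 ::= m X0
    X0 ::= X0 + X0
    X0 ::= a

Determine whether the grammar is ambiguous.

Ambiguous

Witness: m a + a

Derivation 1: X0 ⇒ m X0 ⇒ m X0 + X0 ⇒ m a + X0 ⇒ m a + a
Derivation 2: X0 ⇒ X0 + X0 ⇒ m X0 + X0 ⇒ m a + X0 ⇒ m a + a

Two distinct leftmost derivations for the same string.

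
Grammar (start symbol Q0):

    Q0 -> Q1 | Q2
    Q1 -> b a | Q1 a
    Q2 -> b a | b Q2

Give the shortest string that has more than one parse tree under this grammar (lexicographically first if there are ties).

length 2: b a has 2 parse trees

Two derivations of b a:
  Q0 ⇒ Q1 ⇒ b a
  Q0 ⇒ Q2 ⇒ b a

b a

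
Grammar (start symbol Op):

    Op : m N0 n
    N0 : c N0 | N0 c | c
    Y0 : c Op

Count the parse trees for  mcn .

1

Parse trees for mcn:
  [Op m [N0 c] n]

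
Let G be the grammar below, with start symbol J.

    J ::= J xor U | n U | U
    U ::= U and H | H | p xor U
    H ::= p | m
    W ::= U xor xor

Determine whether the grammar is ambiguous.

Ambiguous

Witness: p xor m

Derivation 1: J ⇒ J xor U ⇒ U xor U ⇒ H xor U ⇒ p xor U ⇒ p xor H ⇒ p xor m
Derivation 2: J ⇒ U ⇒ p xor U ⇒ p xor H ⇒ p xor m

Two distinct leftmost derivations for the same string.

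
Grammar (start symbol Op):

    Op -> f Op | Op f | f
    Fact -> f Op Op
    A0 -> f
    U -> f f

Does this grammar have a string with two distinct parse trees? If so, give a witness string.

Ambiguous

Witness: f f

Derivation 1: Op ⇒ f Op ⇒ f f
Derivation 2: Op ⇒ Op f ⇒ f f

Two distinct leftmost derivations for the same string.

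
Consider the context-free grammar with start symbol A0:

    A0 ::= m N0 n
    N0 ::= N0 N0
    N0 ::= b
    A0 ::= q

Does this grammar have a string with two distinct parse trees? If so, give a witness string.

Witness: m b b b n

Derivation 1: A0 ⇒ m N0 n ⇒ m N0 N0 n ⇒ m N0 N0 N0 n ⇒ m b N0 N0 n ⇒ m b b N0 n ⇒ m b b b n
Derivation 2: A0 ⇒ m N0 n ⇒ m N0 N0 n ⇒ m b N0 n ⇒ m b N0 N0 n ⇒ m b b N0 n ⇒ m b b b n

Two distinct leftmost derivations for the same string.

Ambiguous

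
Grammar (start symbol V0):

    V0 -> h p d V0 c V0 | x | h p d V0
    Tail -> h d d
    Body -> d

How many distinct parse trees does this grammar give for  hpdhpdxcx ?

Parse trees for hpdhpdxcx:
  [V0 h p d [V0 h p d [V0 x]] c [V0 x]]
  [V0 h p d [V0 h p d [V0 x] c [V0 x]]]

2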